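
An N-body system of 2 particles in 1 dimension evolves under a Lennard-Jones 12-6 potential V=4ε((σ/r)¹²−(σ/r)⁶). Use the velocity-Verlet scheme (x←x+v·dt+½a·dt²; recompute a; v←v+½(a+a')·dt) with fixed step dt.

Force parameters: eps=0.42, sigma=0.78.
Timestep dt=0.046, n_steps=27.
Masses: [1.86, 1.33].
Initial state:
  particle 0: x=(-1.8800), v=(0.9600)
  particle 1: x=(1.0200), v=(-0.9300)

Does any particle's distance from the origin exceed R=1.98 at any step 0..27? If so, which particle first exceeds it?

no

step 0: x0=(-1.8800) x1=(1.0200)
step 1: x0=(-1.8358) x1=(0.9772)
step 2: x0=(-1.7917) x1=(0.9344)
step 3: x0=(-1.7475) x1=(0.8916)
step 4: x0=(-1.7033) x1=(0.8489)
step 5: x0=(-1.6592) x1=(0.8061)
step 6: x0=(-1.6150) x1=(0.7633)
step 7: x0=(-1.5708) x1=(0.7204)
step 8: x0=(-1.5266) x1=(0.6776)
step 9: x0=(-1.4824) x1=(0.6348)
step 10: x0=(-1.4382) x1=(0.5919)
step 11: x0=(-1.3940) x1=(0.5491)
step 12: x0=(-1.3497) x1=(0.5061)
step 13: x0=(-1.3054) x1=(0.4632)
step 14: x0=(-1.2611) x1=(0.4202)
step 15: x0=(-1.2167) x1=(0.3770)
step 16: x0=(-1.1722) x1=(0.3338)
step 17: x0=(-1.1276) x1=(0.2903)
step 18: x0=(-1.0827) x1=(0.2466)
step 19: x0=(-1.0375) x1=(0.2024)
step 20: x0=(-0.9918) x1=(0.1575)
step 21: x0=(-0.9454) x1=(0.1115)
step 22: x0=(-0.8977) x1=(0.0638)
step 23: x0=(-0.8486) x1=(0.0141)
step 24: x0=(-0.8002) x1=(-0.0347)
step 25: x0=(-0.7725) x1=(-0.0544)
step 26: x0=(-0.8047) x1=(0.0097)
step 27: x0=(-0.8429) x1=(0.0820)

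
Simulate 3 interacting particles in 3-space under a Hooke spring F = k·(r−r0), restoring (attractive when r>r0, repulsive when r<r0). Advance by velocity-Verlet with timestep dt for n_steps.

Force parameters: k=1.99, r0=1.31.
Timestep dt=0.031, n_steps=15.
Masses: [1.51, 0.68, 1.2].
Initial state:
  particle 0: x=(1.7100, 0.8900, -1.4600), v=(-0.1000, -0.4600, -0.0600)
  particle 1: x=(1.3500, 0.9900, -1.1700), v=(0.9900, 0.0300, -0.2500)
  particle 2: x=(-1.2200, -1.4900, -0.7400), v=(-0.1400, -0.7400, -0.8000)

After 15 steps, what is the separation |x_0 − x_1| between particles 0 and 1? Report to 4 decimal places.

0.6218

step 0: x0=(1.7100, 0.8900, -1.4600) x1=(1.3500, 0.9900, -1.1700) x2=(-1.2200, -1.4900, -0.7400)
step 1: x0=(1.7061, 0.8746, -1.4619) x1=(1.3775, 0.9890, -1.1766) x2=(-1.2215, -1.5104, -0.7654)
step 2: x0=(1.7005, 0.8570, -1.4639) x1=(1.3986, 0.9840, -1.1810) x2=(-1.2173, -1.5258, -0.7919)
step 3: x0=(1.6933, 0.8371, -1.4660) x1=(1.4132, 0.9753, -1.1831) x2=(-1.2073, -1.5361, -0.8196)
step 4: x0=(1.6844, 0.8148, -1.4684) x1=(1.4214, 0.9629, -1.1828) x2=(-1.1917, -1.5414, -0.8483)
step 5: x0=(1.6739, 0.7901, -1.4711) x1=(1.4234, 0.9469, -1.1802) x2=(-1.1704, -1.5417, -0.8780)
step 6: x0=(1.6617, 0.7632, -1.4740) x1=(1.4191, 0.9273, -1.1753) x2=(-1.1435, -1.5370, -0.9086)
step 7: x0=(1.6479, 0.7339, -1.4773) x1=(1.4089, 0.9044, -1.1681) x2=(-1.1111, -1.5275, -0.9400)
step 8: x0=(1.6324, 0.7023, -1.4810) x1=(1.3929, 0.8782, -1.1587) x2=(-1.0735, -1.5133, -0.9722)
step 9: x0=(1.6155, 0.6685, -1.4851) x1=(1.3712, 0.8488, -1.1472) x2=(-1.0307, -1.4945, -1.0051)
step 10: x0=(1.5970, 0.6326, -1.4896) x1=(1.3440, 0.8163, -1.1337) x2=(-0.9829, -1.4713, -1.0387)
step 11: x0=(1.5771, 0.5947, -1.4946) x1=(1.3117, 0.7809, -1.1182) x2=(-0.9304, -1.4438, -1.0727)
step 12: x0=(1.5558, 0.5548, -1.5000) x1=(1.2745, 0.7427, -1.1009) x2=(-0.8735, -1.4124, -1.1072)
step 13: x0=(1.5333, 0.5131, -1.5059) x1=(1.2327, 0.7018, -1.0820) x2=(-0.8123, -1.3771, -1.1421)
step 14: x0=(1.5097, 0.4698, -1.5122) x1=(1.1866, 0.6584, -1.0615) x2=(-0.7472, -1.3383, -1.1772)
step 15: x0=(1.4849, 0.4248, -1.5191) x1=(1.1364, 0.6128, -1.0396) x2=(-0.6785, -1.2962, -1.2126)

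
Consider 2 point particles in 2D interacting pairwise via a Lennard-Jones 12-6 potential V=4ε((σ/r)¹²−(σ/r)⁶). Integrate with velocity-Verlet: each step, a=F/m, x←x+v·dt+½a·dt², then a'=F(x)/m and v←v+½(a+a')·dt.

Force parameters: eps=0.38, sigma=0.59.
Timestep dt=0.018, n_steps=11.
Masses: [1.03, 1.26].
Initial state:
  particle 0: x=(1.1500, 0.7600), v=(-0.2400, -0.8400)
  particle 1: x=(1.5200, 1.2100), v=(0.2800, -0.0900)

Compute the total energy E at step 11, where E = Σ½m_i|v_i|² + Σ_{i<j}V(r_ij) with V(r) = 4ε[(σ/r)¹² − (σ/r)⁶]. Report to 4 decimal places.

step 0: x0=(1.1500, 0.7600) x1=(1.5200, 1.2100)
step 1: x0=(1.1437, 0.7425) x1=(1.5266, 1.2103)
step 2: x0=(1.1356, 0.7227) x1=(1.5348, 1.2125)
step 3: x0=(1.1268, 0.7021) x1=(1.5435, 1.2154)
step 4: x0=(1.1180, 0.6816) x1=(1.5522, 1.2182)
step 5: x0=(1.1094, 0.6613) x1=(1.5607, 1.2208)
step 6: x0=(1.1011, 0.6413) x1=(1.5690, 1.2231)
step 7: x0=(1.0932, 0.6218) x1=(1.5770, 1.2251)
step 8: x0=(1.0855, 0.6025) x1=(1.5848, 1.2269)
step 9: x0=(1.0780, 0.5836) x1=(1.5924, 1.2283)
step 10: x0=(1.0708, 0.5650) x1=(1.5998, 1.2296)
step 11: x0=(1.0637, 0.5466) x1=(1.6071, 1.2307)
step 0 velocities: v0=(-0.2400, -0.8400) v1=(0.2800, -0.0900)
step 0: KE=0.4475, PE=0.1294, E=0.5769
step 11 velocities: v0=(-0.3875, -1.0173) v1=(0.4006, 0.0550)
step 11: KE=0.7134, PE=-0.1305, E=0.5829

0.5829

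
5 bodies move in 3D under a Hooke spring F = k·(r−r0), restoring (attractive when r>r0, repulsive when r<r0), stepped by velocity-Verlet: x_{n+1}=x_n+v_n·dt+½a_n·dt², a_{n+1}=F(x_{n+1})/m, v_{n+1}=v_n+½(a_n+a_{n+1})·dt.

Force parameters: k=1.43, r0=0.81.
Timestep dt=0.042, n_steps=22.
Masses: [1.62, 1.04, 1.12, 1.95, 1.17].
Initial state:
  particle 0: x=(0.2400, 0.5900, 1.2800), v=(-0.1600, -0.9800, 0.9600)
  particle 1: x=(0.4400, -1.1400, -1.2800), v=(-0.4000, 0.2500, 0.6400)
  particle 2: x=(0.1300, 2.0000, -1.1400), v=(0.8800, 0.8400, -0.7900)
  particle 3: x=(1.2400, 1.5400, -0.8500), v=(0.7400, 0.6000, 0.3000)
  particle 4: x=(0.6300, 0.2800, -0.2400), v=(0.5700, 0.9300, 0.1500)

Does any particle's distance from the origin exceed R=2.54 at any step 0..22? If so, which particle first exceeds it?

step 0: x0=(0.2400, 0.5900, 1.2800) x1=(0.4400, -1.1400, -1.2800) x2=(0.1300, 2.0000, -1.1400) x3=(1.2400, 1.5400, -0.8500) x4=(0.6300, 0.2800, -0.2400)
step 1: x0=(0.2340, 0.5490, 1.3158) x1=(0.4236, -1.1219, -1.2496) x2=(0.1681, 2.0302, -1.1706) x3=(1.2698, 1.5633, -0.8365) x4=(0.6536, 0.3201, -0.2344)
step 2: x0=(0.2296, 0.5087, 1.3423) x1=(0.4081, -1.0885, -1.2125) x2=(0.2082, 2.0500, -1.1959) x3=(1.2971, 1.5826, -0.8213) x4=(0.6765, 0.3623, -0.2301)
step 3: x0=(0.2269, 0.4693, 1.3595) x1=(0.3938, -1.0401, -1.1688) x2=(0.2502, 2.0595, -1.2154) x3=(1.3217, 1.5980, -0.8044) x4=(0.6986, 0.4062, -0.2271)
step 4: x0=(0.2259, 0.4312, 1.3673) x1=(0.3810, -0.9770, -1.1189) x2=(0.2938, 2.0586, -1.2289) x3=(1.3437, 1.6095, -0.7856) x4=(0.7198, 0.4518, -0.2252)
step 5: x0=(0.2269, 0.3947, 1.3657) x1=(0.3699, -0.8999, -1.0632) x2=(0.3388, 2.0475, -1.2363) x3=(1.3629, 1.6170, -0.7652) x4=(0.7402, 0.4989, -0.2244)
step 6: x0=(0.2297, 0.3601, 1.3549) x1=(0.3606, -0.8092, -1.0020) x2=(0.3849, 2.0266, -1.2375) x3=(1.3795, 1.6208, -0.7429) x4=(0.7596, 0.5472, -0.2244)
step 7: x0=(0.2346, 0.3277, 1.3350) x1=(0.3534, -0.7060, -0.9360) x2=(0.4319, 1.9961, -1.2323) x3=(1.3933, 1.6208, -0.7189) x4=(0.7781, 0.5965, -0.2252)
step 8: x0=(0.2415, 0.2977, 1.3062) x1=(0.3483, -0.5911, -0.8655) x2=(0.4796, 1.9567, -1.2209) x3=(1.4046, 1.6173, -0.6932) x4=(0.7957, 0.6467, -0.2266)
step 9: x0=(0.2505, 0.2705, 1.2690) x1=(0.3454, -0.4656, -0.7912) x2=(0.5275, 1.9089, -1.2032) x3=(1.4132, 1.6104, -0.6659) x4=(0.8123, 0.6975, -0.2283)
step 10: x0=(0.2616, 0.2461, 1.2237) x1=(0.3448, -0.3307, -0.7136) x2=(0.5756, 1.8534, -1.1795) x3=(1.4194, 1.6002, -0.6369) x4=(0.8280, 0.7486, -0.2302)
step 11: x0=(0.2748, 0.2249, 1.1707) x1=(0.3466, -0.1877, -0.6334) x2=(0.6235, 1.7908, -1.1500) x3=(1.4232, 1.5870, -0.6063) x4=(0.8427, 0.7999, -0.2321)
step 12: x0=(0.2901, 0.2069, 1.1106) x1=(0.3507, -0.0378, -0.5512) x2=(0.6710, 1.7220, -1.1150) x3=(1.4249, 1.5711, -0.5743) x4=(0.8567, 0.8512, -0.2337)
step 13: x0=(0.3075, 0.1923, 1.0440) x1=(0.3569, 0.1176, -0.4675) x2=(0.7178, 1.6478, -1.0749) x3=(1.4244, 1.5526, -0.5407) x4=(0.8698, 0.9023, -0.2348)
step 14: x0=(0.3269, 0.1811, 0.9714) x1=(0.3651, 0.2772, -0.3829) x2=(0.7638, 1.5691, -1.0301) x3=(1.4222, 1.5318, -0.5058) x4=(0.8822, 0.9530, -0.2353)
step 15: x0=(0.3484, 0.1733, 0.8934) x1=(0.3751, 0.4398, -0.2977) x2=(0.8089, 1.4867, -0.9813) x3=(1.4182, 1.5091, -0.4696) x4=(0.8940, 1.0031, -0.2349)
step 16: x0=(0.3717, 0.1690, 0.8108) x1=(0.3866, 0.6043, -0.2125) x2=(0.8529, 1.4013, -0.9289) x3=(1.4128, 1.4847, -0.4322) x4=(0.9052, 1.0525, -0.2336)
step 17: x0=(0.3969, 0.1679, 0.7242) x1=(0.3993, 0.7698, -0.1273) x2=(0.8958, 1.3136, -0.8737) x3=(1.4062, 1.4589, -0.3936) x4=(0.9159, 1.1010, -0.2311)
step 18: x0=(0.4239, 0.1699, 0.6340) x1=(0.4127, 0.9356, -0.0423) x2=(0.9376, 1.2242, -0.8164) x3=(1.3986, 1.4320, -0.3541) x4=(0.9261, 1.1485, -0.2273)
step 19: x0=(0.4524, 0.1748, 0.5410) x1=(0.4265, 1.1013, 0.0428) x2=(0.9784, 1.1333, -0.7577) x3=(1.3904, 1.4041, -0.3137) x4=(0.9359, 1.1950, -0.2224)
step 20: x0=(0.4825, 0.1826, 0.4455) x1=(0.4407, 1.2666, 0.1278) x2=(1.0181, 1.0410, -0.6979) x3=(1.3816, 1.3756, -0.2725) x4=(0.9450, 1.2405, -0.2164)
step 21: x0=(0.5140, 0.1930, 0.3480) x1=(0.4553, 1.4311, 0.2127) x2=(1.0570, 0.9475, -0.6373) x3=(1.3725, 1.3464, -0.2307) x4=(0.9534, 1.2851, -0.2094)
step 22: x0=(0.5467, 0.2061, 0.2491) x1=(0.4705, 1.5942, 0.2971) x2=(1.0948, 0.8531, -0.5760) x3=(1.3632, 1.3167, -0.1883) x4=(0.9606, 1.3290, -0.2016)

no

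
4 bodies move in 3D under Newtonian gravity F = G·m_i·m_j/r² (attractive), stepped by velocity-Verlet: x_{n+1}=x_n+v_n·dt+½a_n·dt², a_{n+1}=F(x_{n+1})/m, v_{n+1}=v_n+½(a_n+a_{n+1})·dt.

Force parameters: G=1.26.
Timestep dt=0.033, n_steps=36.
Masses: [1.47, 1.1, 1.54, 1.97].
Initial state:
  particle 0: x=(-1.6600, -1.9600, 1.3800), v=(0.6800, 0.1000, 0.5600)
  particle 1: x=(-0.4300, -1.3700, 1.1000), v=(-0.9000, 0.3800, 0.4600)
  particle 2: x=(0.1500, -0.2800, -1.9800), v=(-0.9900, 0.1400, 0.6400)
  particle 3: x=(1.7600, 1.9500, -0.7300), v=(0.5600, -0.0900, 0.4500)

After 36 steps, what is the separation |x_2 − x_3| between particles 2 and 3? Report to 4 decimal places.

3.7793

step 0: x0=(-1.6600, -1.9600, 1.3800) x1=(-0.4300, -1.3700, 1.1000) x2=(0.1500, -0.2800, -1.9800) x3=(1.7600, 1.9500, -0.7300)
step 1: x0=(-1.6372, -1.9565, 1.3983) x1=(-0.4601, -1.3576, 1.1152) x2=(0.1174, -0.2753, -1.9587) x3=(1.7784, 1.9469, -0.7152)
step 2: x0=(-1.6135, -1.9525, 1.4164) x1=(-0.4911, -1.3455, 1.1303) x2=(0.0848, -0.2705, -1.9371) x3=(1.7966, 1.9435, -0.7004)
step 3: x0=(-1.5890, -1.9480, 1.4341) x1=(-0.5229, -1.3338, 1.1455) x2=(0.0524, -0.2656, -1.9151) x3=(1.8145, 1.9399, -0.6856)
step 4: x0=(-1.5636, -1.9429, 1.4514) x1=(-0.5558, -1.3226, 1.1607) x2=(0.0200, -0.2606, -1.8928) x3=(1.8323, 1.9360, -0.6709)
step 5: x0=(-1.5372, -1.9372, 1.4684) x1=(-0.5896, -1.3118, 1.1761) x2=(-0.0123, -0.2554, -1.8701) x3=(1.8498, 1.9318, -0.6562)
step 6: x0=(-1.5098, -1.9307, 1.4850) x1=(-0.6245, -1.3017, 1.1915) x2=(-0.0444, -0.2502, -1.8471) x3=(1.8672, 1.9274, -0.6415)
step 7: x0=(-1.4814, -1.9235, 1.5011) x1=(-0.6606, -1.2923, 1.2071) x2=(-0.0765, -0.2449, -1.8238) x3=(1.8843, 1.9227, -0.6269)
step 8: x0=(-1.4519, -1.9155, 1.5167) x1=(-0.6979, -1.2838, 1.2230) x2=(-0.1085, -0.2395, -1.8001) x3=(1.9012, 1.9178, -0.6123)
step 9: x0=(-1.4213, -1.9064, 1.5317) x1=(-0.7365, -1.2763, 1.2391) x2=(-0.1404, -0.2340, -1.7761) x3=(1.9179, 1.9127, -0.5977)
step 10: x0=(-1.3894, -1.8961, 1.5461) x1=(-0.7764, -1.2700, 1.2557) x2=(-0.1722, -0.2284, -1.7517) x3=(1.9344, 1.9073, -0.5831)
step 11: x0=(-1.3563, -1.8846, 1.5598) x1=(-0.8178, -1.2652, 1.2727) x2=(-0.2038, -0.2228, -1.7270) x3=(1.9507, 1.9016, -0.5685)
step 12: x0=(-1.3218, -1.8715, 1.5727) x1=(-0.8608, -1.2621, 1.2905) x2=(-0.2354, -0.2171, -1.7019) x3=(1.9667, 1.8958, -0.5540)
step 13: x0=(-1.2860, -1.8566, 1.5847) x1=(-0.9053, -1.2612, 1.3090) x2=(-0.2669, -0.2113, -1.6766) x3=(1.9825, 1.8897, -0.5395)
step 14: x0=(-1.2487, -1.8394, 1.5955) x1=(-0.9515, -1.2628, 1.3285) x2=(-0.2983, -0.2055, -1.6508) x3=(1.9982, 1.8834, -0.5250)
step 15: x0=(-1.2101, -1.8197, 1.6050) x1=(-0.9993, -1.2676, 1.3494) x2=(-0.3295, -0.1996, -1.6248) x3=(2.0135, 1.8769, -0.5105)
step 16: x0=(-1.1701, -1.7967, 1.6129) x1=(-1.0486, -1.2765, 1.3720) x2=(-0.3607, -0.1937, -1.5983) x3=(2.0287, 1.8702, -0.4960)
step 17: x0=(-1.1292, -1.7696, 1.6188) x1=(-1.0990, -1.2905, 1.3968) x2=(-0.3917, -0.1878, -1.5716) x3=(2.0437, 1.8633, -0.4815)
step 18: x0=(-1.0879, -1.7375, 1.6222) x1=(-1.1497, -1.3108, 1.4243) x2=(-0.4226, -0.1818, -1.5445) x3=(2.0584, 1.8561, -0.4670)
step 19: x0=(-1.0473, -1.6993, 1.6227) x1=(-1.1990, -1.3391, 1.4554) x2=(-0.4535, -0.1759, -1.5170) x3=(2.0729, 1.8488, -0.4526)
step 20: x0=(-1.0096, -1.6538, 1.6197) x1=(-1.2443, -1.3767, 1.4906) x2=(-0.4842, -0.1698, -1.4893) x3=(2.0872, 1.8412, -0.4381)
step 21: x0=(-0.9781, -1.6009, 1.6131) x1=(-1.2812, -1.4238, 1.5302) x2=(-0.5148, -0.1638, -1.4611) x3=(2.1012, 1.8335, -0.4236)
step 22: x0=(-0.9561, -1.5421, 1.6036) x1=(-1.3050, -1.4785, 1.5731) x2=(-0.5452, -0.1578, -1.4327) x3=(2.1151, 1.8256, -0.4091)
step 23: x0=(-0.9458, -1.4811, 1.5929) x1=(-1.3130, -1.5359, 1.6172) x2=(-0.5756, -0.1518, -1.4038) x3=(2.1287, 1.8174, -0.3947)
step 24: x0=(-0.9462, -1.4215, 1.5827) x1=(-1.3066, -1.5910, 1.6602) x2=(-0.6058, -0.1457, -1.3747) x3=(2.1421, 1.8091, -0.3802)
step 25: x0=(-0.9546, -1.3656, 1.5740) x1=(-1.2892, -1.6408, 1.7005) x2=(-0.6359, -0.1397, -1.3452) x3=(2.1553, 1.8006, -0.3657)
step 26: x0=(-0.9684, -1.3140, 1.5671) x1=(-1.2643, -1.6845, 1.7380) x2=(-0.6659, -0.1337, -1.3153) x3=(2.1682, 1.7919, -0.3512)
step 27: x0=(-0.9855, -1.2667, 1.5621) x1=(-1.2347, -1.7221, 1.7725) x2=(-0.6958, -0.1277, -1.2851) x3=(2.1809, 1.7831, -0.3367)
step 28: x0=(-1.0048, -1.2231, 1.5585) x1=(-1.2022, -1.7545, 1.8045) x2=(-0.7255, -0.1217, -1.2545) x3=(2.1935, 1.7740, -0.3222)
step 29: x0=(-1.0252, -1.1828, 1.5563) x1=(-1.1678, -1.7821, 1.8341) x2=(-0.7551, -0.1158, -1.2235) x3=(2.2057, 1.7648, -0.3077)
step 30: x0=(-1.0461, -1.1452, 1.5552) x1=(-1.1325, -1.8056, 1.8617) x2=(-0.7845, -0.1099, -1.1922) x3=(2.2178, 1.7554, -0.2931)
step 31: x0=(-1.0673, -1.1100, 1.5550) x1=(-1.0966, -1.8257, 1.8876) x2=(-0.8138, -0.1040, -1.1605) x3=(2.2296, 1.7459, -0.2786)
step 32: x0=(-1.0885, -1.0768, 1.5555) x1=(-1.0606, -1.8426, 1.9120) x2=(-0.8430, -0.0982, -1.1284) x3=(2.2412, 1.7361, -0.2640)
step 33: x0=(-1.1096, -1.0454, 1.5566) x1=(-1.0245, -1.8569, 1.9349) x2=(-0.8721, -0.0924, -1.0960) x3=(2.2526, 1.7262, -0.2494)
step 34: x0=(-1.1303, -1.0155, 1.5582) x1=(-0.9887, -1.8687, 1.9567) x2=(-0.9010, -0.0866, -1.0631) x3=(2.2637, 1.7162, -0.2348)
step 35: x0=(-1.1507, -0.9869, 1.5602) x1=(-0.9531, -1.8785, 1.9773) x2=(-0.9298, -0.0810, -1.0299) x3=(2.2746, 1.7059, -0.2201)
step 36: x0=(-1.1706, -0.9595, 1.5625) x1=(-0.9178, -1.8862, 1.9969) x2=(-0.9584, -0.0753, -0.9963) x3=(2.2853, 1.6955, -0.2055)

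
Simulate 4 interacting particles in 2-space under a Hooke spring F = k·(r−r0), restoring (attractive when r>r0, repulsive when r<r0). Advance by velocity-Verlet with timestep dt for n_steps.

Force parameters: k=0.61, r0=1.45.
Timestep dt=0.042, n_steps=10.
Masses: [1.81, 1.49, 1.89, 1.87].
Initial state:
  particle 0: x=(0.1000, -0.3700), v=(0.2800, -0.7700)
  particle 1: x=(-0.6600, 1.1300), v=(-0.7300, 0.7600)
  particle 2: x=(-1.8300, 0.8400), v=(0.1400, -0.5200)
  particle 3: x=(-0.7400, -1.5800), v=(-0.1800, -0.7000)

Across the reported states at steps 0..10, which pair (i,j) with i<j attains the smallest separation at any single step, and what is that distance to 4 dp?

step 0: x0=(0.1000, -0.3700) x1=(-0.6600, 1.1300) x2=(-1.8300, 0.8400) x3=(-0.7400, -1.5800)
step 1: x0=(0.1115, -0.4022) x1=(-0.6905, 1.1614) x2=(-1.8238, 0.8177) x3=(-0.7477, -1.6087)
step 2: x0=(0.1225, -0.4339) x1=(-0.7208, 1.1917) x2=(-1.8172, 0.7945) x3=(-0.7556, -1.6360)
step 3: x0=(0.1330, -0.4652) x1=(-0.7508, 1.2209) x2=(-1.8099, 0.7703) x3=(-0.7638, -1.6619)
step 4: x0=(0.1429, -0.4960) x1=(-0.7804, 1.2488) x2=(-1.8022, 0.7452) x3=(-0.7723, -1.6863)
step 5: x0=(0.1522, -0.5263) x1=(-0.8097, 1.2754) x2=(-1.7939, 0.7191) x3=(-0.7810, -1.7091)
step 6: x0=(0.1608, -0.5560) x1=(-0.8385, 1.3006) x2=(-1.7852, 0.6921) x3=(-0.7899, -1.7305)
step 7: x0=(0.1689, -0.5851) x1=(-0.8669, 1.3244) x2=(-1.7759, 0.6641) x3=(-0.7991, -1.7503)
step 8: x0=(0.1763, -0.6136) x1=(-0.8949, 1.3467) x2=(-1.7661, 0.6350) x3=(-0.8086, -1.7685)
step 9: x0=(0.1830, -0.6414) x1=(-0.9223, 1.3674) x2=(-1.7558, 0.6050) x3=(-0.8183, -1.7851)
step 10: x0=(0.1890, -0.6686) x1=(-0.9492, 1.3866) x2=(-1.7450, 0.5741) x3=(-0.8282, -1.8001)

pair (1,2), distance 1.1235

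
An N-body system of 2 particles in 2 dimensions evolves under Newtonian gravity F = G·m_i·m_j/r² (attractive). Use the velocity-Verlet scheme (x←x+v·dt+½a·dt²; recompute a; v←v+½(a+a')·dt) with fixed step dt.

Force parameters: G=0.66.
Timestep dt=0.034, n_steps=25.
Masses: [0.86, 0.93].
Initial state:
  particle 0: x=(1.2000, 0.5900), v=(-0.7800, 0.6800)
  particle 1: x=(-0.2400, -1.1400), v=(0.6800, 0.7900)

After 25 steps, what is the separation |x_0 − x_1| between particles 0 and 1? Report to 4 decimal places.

step 0: x0=(1.2000, 0.5900) x1=(-0.2400, -1.1400)
step 1: x0=(1.1734, 0.6131) x1=(-0.2168, -1.1131)
step 2: x0=(1.1468, 0.6360) x1=(-0.1936, -1.0861)
step 3: x0=(1.1200, 0.6589) x1=(-0.1703, -1.0590)
step 4: x0=(1.0932, 0.6816) x1=(-0.1468, -1.0317)
step 5: x0=(1.0663, 0.7042) x1=(-0.1233, -1.0044)
step 6: x0=(1.0392, 0.7266) x1=(-0.0998, -0.9769)
step 7: x0=(1.0121, 0.7489) x1=(-0.0761, -0.9493)
step 8: x0=(0.9849, 0.7711) x1=(-0.0523, -0.9215)
step 9: x0=(0.9576, 0.7931) x1=(-0.0285, -0.8936)
step 10: x0=(0.9302, 0.8149) x1=(-0.0045, -0.8656)
step 11: x0=(0.9027, 0.8366) x1=(0.0195, -0.8374)
step 12: x0=(0.8751, 0.8581) x1=(0.0436, -0.8091)
step 13: x0=(0.8474, 0.8794) x1=(0.0678, -0.7805)
step 14: x0=(0.8197, 0.9006) x1=(0.0921, -0.7518)
step 15: x0=(0.7918, 0.9215) x1=(0.1164, -0.7230)
step 16: x0=(0.7639, 0.9422) x1=(0.1408, -0.6939)
step 17: x0=(0.7358, 0.9627) x1=(0.1654, -0.6646)
step 18: x0=(0.7077, 0.9830) x1=(0.1899, -0.6351)
step 19: x0=(0.6796, 1.0031) x1=(0.2146, -0.6054)
step 20: x0=(0.6513, 1.0229) x1=(0.2393, -0.5755)
step 21: x0=(0.6230, 1.0424) x1=(0.2641, -0.5454)
step 22: x0=(0.5946, 1.0617) x1=(0.2889, -0.5150)
step 23: x0=(0.5662, 1.0808) x1=(0.3138, -0.4843)
step 24: x0=(0.5377, 1.0995) x1=(0.3387, -0.4534)
step 25: x0=(0.5092, 1.1180) x1=(0.3637, -0.4222)

1.5470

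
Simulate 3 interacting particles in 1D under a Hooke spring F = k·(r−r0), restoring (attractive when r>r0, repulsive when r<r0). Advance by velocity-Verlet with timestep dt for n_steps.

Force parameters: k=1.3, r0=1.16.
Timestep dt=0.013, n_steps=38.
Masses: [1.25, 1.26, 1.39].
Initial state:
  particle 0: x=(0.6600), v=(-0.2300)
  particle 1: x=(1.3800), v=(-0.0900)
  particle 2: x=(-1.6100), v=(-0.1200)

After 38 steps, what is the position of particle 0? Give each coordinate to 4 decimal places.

step 0: x0=(0.6600) x1=(1.3800) x2=(-1.6100)
step 1: x0=(0.6569) x1=(1.3787) x2=(-1.6113)
step 2: x0=(0.6535) x1=(1.3772) x2=(-1.6122)
step 3: x0=(0.6498) x1=(1.3754) x2=(-1.6126)
step 4: x0=(0.6459) x1=(1.3734) x2=(-1.6125)
step 5: x0=(0.6417) x1=(1.3711) x2=(-1.6120)
step 6: x0=(0.6372) x1=(1.3686) x2=(-1.6110)
step 7: x0=(0.6324) x1=(1.3659) x2=(-1.6096)
step 8: x0=(0.6274) x1=(1.3629) x2=(-1.6077)
step 9: x0=(0.6222) x1=(1.3596) x2=(-1.6053)
step 10: x0=(0.6166) x1=(1.3562) x2=(-1.6025)
step 11: x0=(0.6108) x1=(1.3525) x2=(-1.5992)
step 12: x0=(0.6048) x1=(1.3485) x2=(-1.5955)
step 13: x0=(0.5985) x1=(1.3443) x2=(-1.5913)
step 14: x0=(0.5919) x1=(1.3399) x2=(-1.5867)
step 15: x0=(0.5851) x1=(1.3352) x2=(-1.5817)
step 16: x0=(0.5780) x1=(1.3303) x2=(-1.5762)
step 17: x0=(0.5707) x1=(1.3252) x2=(-1.5703)
step 18: x0=(0.5632) x1=(1.3198) x2=(-1.5639)
step 19: x0=(0.5554) x1=(1.3142) x2=(-1.5572)
step 20: x0=(0.5474) x1=(1.3084) x2=(-1.5500)
step 21: x0=(0.5391) x1=(1.3023) x2=(-1.5424)
step 22: x0=(0.5306) x1=(1.2961) x2=(-1.5344)
step 23: x0=(0.5219) x1=(1.2896) x2=(-1.5259)
step 24: x0=(0.5129) x1=(1.2829) x2=(-1.5171)
step 25: x0=(0.5037) x1=(1.2759) x2=(-1.5079)
step 26: x0=(0.4944) x1=(1.2688) x2=(-1.4983)
step 27: x0=(0.4848) x1=(1.2614) x2=(-1.4883)
step 28: x0=(0.4749) x1=(1.2538) x2=(-1.4779)
step 29: x0=(0.4649) x1=(1.2461) x2=(-1.4671)
step 30: x0=(0.4547) x1=(1.2381) x2=(-1.4560)
step 31: x0=(0.4443) x1=(1.2299) x2=(-1.4445)
step 32: x0=(0.4337) x1=(1.2215) x2=(-1.4327)
step 33: x0=(0.4229) x1=(1.2129) x2=(-1.4205)
step 34: x0=(0.4119) x1=(1.2041) x2=(-1.4080)
step 35: x0=(0.4007) x1=(1.1952) x2=(-1.3951)
step 36: x0=(0.3893) x1=(1.1860) x2=(-1.3819)
step 37: x0=(0.3778) x1=(1.1767) x2=(-1.3684)
step 38: x0=(0.3661) x1=(1.1672) x2=(-1.3546)

(0.3661)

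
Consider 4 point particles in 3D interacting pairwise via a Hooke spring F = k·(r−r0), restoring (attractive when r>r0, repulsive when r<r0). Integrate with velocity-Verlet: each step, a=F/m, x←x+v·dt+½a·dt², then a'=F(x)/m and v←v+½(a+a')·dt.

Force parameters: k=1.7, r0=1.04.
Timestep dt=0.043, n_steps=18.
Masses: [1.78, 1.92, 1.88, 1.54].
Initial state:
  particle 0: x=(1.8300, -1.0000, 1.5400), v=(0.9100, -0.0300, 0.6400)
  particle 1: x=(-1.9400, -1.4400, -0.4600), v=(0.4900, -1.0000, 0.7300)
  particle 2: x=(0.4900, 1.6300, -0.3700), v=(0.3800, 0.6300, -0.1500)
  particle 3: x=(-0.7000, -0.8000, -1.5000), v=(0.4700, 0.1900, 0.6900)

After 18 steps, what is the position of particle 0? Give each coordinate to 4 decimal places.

(1.1138, -0.6186, 0.7858)

step 0: x0=(1.8300, -1.0000, 1.5400) x1=(-1.9400, -1.4400, -0.4600) x2=(0.4900, 1.6300, -0.3700) x3=(-0.7000, -0.8000, -1.5000)
step 1: x0=(1.8641, -0.9998, 1.5630) x1=(-1.9147, -1.4807, -0.4277) x2=(0.5050, 1.6523, -0.3760) x3=(-0.6776, -0.7906, -1.4669)
step 2: x0=(1.8882, -0.9967, 1.5770) x1=(-1.8810, -1.5165, -0.3935) x2=(0.5173, 1.6651, -0.3809) x3=(-0.6509, -0.7790, -1.4269)
step 3: x0=(1.9022, -0.9907, 1.5820) x1=(-1.8389, -1.5473, -0.3575) x2=(0.5271, 1.6681, -0.3847) x3=(-0.6198, -0.7650, -1.3801)
step 4: x0=(1.9062, -0.9817, 1.5781) x1=(-1.7885, -1.5731, -0.3199) x2=(0.5343, 1.6613, -0.3871) x3=(-0.5845, -0.7489, -1.3268)
step 5: x0=(1.9004, -0.9700, 1.5655) x1=(-1.7299, -1.5936, -0.2807) x2=(0.5391, 1.6450, -0.3882) x3=(-0.5451, -0.7308, -1.2671)
step 6: x0=(1.8850, -0.9555, 1.5444) x1=(-1.6633, -1.6089, -0.2401) x2=(0.5416, 1.6190, -0.3877) x3=(-0.5017, -0.7106, -1.2013)
step 7: x0=(1.8603, -0.9384, 1.5151) x1=(-1.5889, -1.6189, -0.1981) x2=(0.5419, 1.5837, -0.3855) x3=(-0.4545, -0.6887, -1.1296)
step 8: x0=(1.8266, -0.9187, 1.4779) x1=(-1.5072, -1.6236, -0.1548) x2=(0.5402, 1.5393, -0.3817) x3=(-0.4036, -0.6652, -1.0525)
step 9: x0=(1.7843, -0.8966, 1.4333) x1=(-1.4183, -1.6232, -0.1105) x2=(0.5365, 1.4861, -0.3762) x3=(-0.3494, -0.6401, -0.9702)
step 10: x0=(1.7339, -0.8723, 1.3818) x1=(-1.3228, -1.6176, -0.0653) x2=(0.5310, 1.4244, -0.3688) x3=(-0.2920, -0.6137, -0.8833)
step 11: x0=(1.6760, -0.8459, 1.3237) x1=(-1.2209, -1.6070, -0.0192) x2=(0.5240, 1.3547, -0.3595) x3=(-0.2318, -0.5862, -0.7922)
step 12: x0=(1.6112, -0.8176, 1.2597) x1=(-1.1133, -1.5916, 0.0275) x2=(0.5155, 1.2775, -0.3484) x3=(-0.1691, -0.5578, -0.6973)
step 13: x0=(1.5399, -0.7876, 1.1903) x1=(-1.0003, -1.5716, 0.0748) x2=(0.5058, 1.1933, -0.3355) x3=(-0.1041, -0.5286, -0.5991)
step 14: x0=(1.4631, -0.7560, 1.1162) x1=(-0.8826, -1.5471, 0.1224) x2=(0.4950, 1.1027, -0.3207) x3=(-0.0372, -0.4988, -0.4982)
step 15: x0=(1.3813, -0.7231, 1.0380) x1=(-0.7606, -1.5185, 0.1702) x2=(0.4833, 1.0064, -0.3041) x3=(0.0312, -0.4687, -0.3949)
step 16: x0=(1.2953, -0.6891, 0.9564) x1=(-0.6349, -1.4861, 0.2181) x2=(0.4709, 0.9049, -0.2858) x3=(0.1007, -0.4385, -0.2899)
step 17: x0=(1.2058, -0.6542, 0.8721) x1=(-0.5062, -1.4501, 0.2659) x2=(0.4579, 0.7990, -0.2658) x3=(0.1711, -0.4083, -0.1837)
step 18: x0=(1.1138, -0.6186, 0.7858) x1=(-0.3749, -1.4110, 0.3136) x2=(0.4445, 0.6894, -0.2445) x3=(0.2419, -0.3782, -0.0766)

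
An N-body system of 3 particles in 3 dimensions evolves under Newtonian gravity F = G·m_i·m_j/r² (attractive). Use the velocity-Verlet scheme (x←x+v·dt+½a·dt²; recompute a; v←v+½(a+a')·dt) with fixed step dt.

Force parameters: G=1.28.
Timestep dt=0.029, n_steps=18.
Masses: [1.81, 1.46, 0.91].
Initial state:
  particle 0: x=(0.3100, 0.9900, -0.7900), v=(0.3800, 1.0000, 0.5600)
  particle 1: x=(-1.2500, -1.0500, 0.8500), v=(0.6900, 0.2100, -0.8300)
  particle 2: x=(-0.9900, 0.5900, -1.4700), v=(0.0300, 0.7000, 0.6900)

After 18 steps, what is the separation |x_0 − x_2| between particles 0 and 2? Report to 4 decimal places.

1.4844

step 0: x0=(0.3100, 0.9900, -0.7900) x1=(-1.2500, -1.0500, 0.8500) x2=(-0.9900, 0.5900, -1.4700)
step 1: x0=(0.3208, 1.0189, -0.7738) x1=(-1.2299, -1.0438, 0.8258) x2=(-0.9888, 0.6104, -1.4497)
step 2: x0=(0.3311, 1.0475, -0.7577) x1=(-1.2097, -1.0374, 0.8014) x2=(-0.9869, 0.6308, -1.4289)
step 3: x0=(0.3411, 1.0760, -0.7417) x1=(-1.1894, -1.0308, 0.7768) x2=(-0.9843, 0.6514, -1.4076)
step 4: x0=(0.3505, 1.1042, -0.7258) x1=(-1.1690, -1.0239, 0.7520) x2=(-0.9810, 0.6720, -1.3858)
step 5: x0=(0.3595, 1.1321, -0.7100) x1=(-1.1485, -1.0168, 0.7270) x2=(-0.9770, 0.6928, -1.3634)
step 6: x0=(0.3681, 1.1598, -0.6942) x1=(-1.1278, -1.0095, 0.7018) x2=(-0.9723, 0.7137, -1.3405)
step 7: x0=(0.3763, 1.1873, -0.6786) x1=(-1.1070, -1.0019, 0.6764) x2=(-0.9670, 0.7346, -1.3172)
step 8: x0=(0.3840, 1.2145, -0.6630) x1=(-1.0861, -0.9941, 0.6507) x2=(-0.9609, 0.7557, -1.2933)
step 9: x0=(0.3913, 1.2415, -0.6475) x1=(-1.0651, -0.9860, 0.6249) x2=(-0.9542, 0.7768, -1.2690)
step 10: x0=(0.3981, 1.2682, -0.6321) x1=(-1.0440, -0.9776, 0.5989) x2=(-0.9468, 0.7980, -1.2441)
step 11: x0=(0.4045, 1.2947, -0.6168) x1=(-1.0227, -0.9689, 0.5726) x2=(-0.9387, 0.8193, -1.2188)
step 12: x0=(0.4104, 1.3208, -0.6016) x1=(-1.0014, -0.9600, 0.5462) x2=(-0.9299, 0.8406, -1.1929)
step 13: x0=(0.4159, 1.3468, -0.5865) x1=(-0.9799, -0.9508, 0.5195) x2=(-0.9204, 0.8620, -1.1666)
step 14: x0=(0.4209, 1.3724, -0.5714) x1=(-0.9583, -0.9413, 0.4927) x2=(-0.9101, 0.8836, -1.1398)
step 15: x0=(0.4255, 1.3977, -0.5564) x1=(-0.9366, -0.9315, 0.4657) x2=(-0.8992, 0.9051, -1.1125)
step 16: x0=(0.4297, 1.4228, -0.5416) x1=(-0.9148, -0.9213, 0.4384) x2=(-0.8875, 0.9268, -1.0847)
step 17: x0=(0.4333, 1.4475, -0.5268) x1=(-0.8929, -0.9109, 0.4110) x2=(-0.8751, 0.9485, -1.0564)
step 18: x0=(0.4365, 1.4720, -0.5121) x1=(-0.8708, -0.9001, 0.3834) x2=(-0.8619, 0.9703, -1.0277)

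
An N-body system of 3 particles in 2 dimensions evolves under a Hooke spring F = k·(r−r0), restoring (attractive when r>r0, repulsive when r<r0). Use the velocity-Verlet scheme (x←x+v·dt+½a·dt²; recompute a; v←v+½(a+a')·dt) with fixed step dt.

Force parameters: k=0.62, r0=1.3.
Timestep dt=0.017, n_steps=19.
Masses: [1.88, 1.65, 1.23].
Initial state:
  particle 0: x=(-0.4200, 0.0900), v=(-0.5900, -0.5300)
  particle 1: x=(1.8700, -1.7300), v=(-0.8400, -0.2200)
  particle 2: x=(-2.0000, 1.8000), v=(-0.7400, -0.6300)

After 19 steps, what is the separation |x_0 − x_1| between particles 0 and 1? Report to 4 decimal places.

2.6839

step 0: x0=(-0.4200, 0.0900) x1=(1.8700, -1.7300) x2=(-2.0000, 1.8000)
step 1: x0=(-0.4300, 0.0810) x1=(1.8555, -1.7335) x2=(-2.0123, 1.7890)
step 2: x0=(-0.4400, 0.0719) x1=(1.8405, -1.7367) x2=(-2.0241, 1.7776)
step 3: x0=(-0.4498, 0.0629) x1=(1.8251, -1.7394) x2=(-2.0354, 1.7656)
step 4: x0=(-0.4597, 0.0538) x1=(1.8093, -1.7418) x2=(-2.0461, 1.7532)
step 5: x0=(-0.4695, 0.0447) x1=(1.7929, -1.7438) x2=(-2.0563, 1.7403)
step 6: x0=(-0.4792, 0.0355) x1=(1.7762, -1.7453) x2=(-2.0660, 1.7268)
step 7: x0=(-0.4889, 0.0264) x1=(1.7590, -1.7465) x2=(-2.0752, 1.7129)
step 8: x0=(-0.4985, 0.0172) x1=(1.7413, -1.7473) x2=(-2.0839, 1.6985)
step 9: x0=(-0.5081, 0.0080) x1=(1.7232, -1.7477) x2=(-2.0920, 1.6837)
step 10: x0=(-0.5177, -0.0013) x1=(1.7047, -1.7478) x2=(-2.0996, 1.6683)
step 11: x0=(-0.5271, -0.0105) x1=(1.6857, -1.7474) x2=(-2.1067, 1.6525)
step 12: x0=(-0.5366, -0.0198) x1=(1.6663, -1.7467) x2=(-2.1133, 1.6362)
step 13: x0=(-0.5460, -0.0291) x1=(1.6465, -1.7456) x2=(-2.1194, 1.6194)
step 14: x0=(-0.5553, -0.0384) x1=(1.6262, -1.7441) x2=(-2.1250, 1.6022)
step 15: x0=(-0.5646, -0.0477) x1=(1.6055, -1.7423) x2=(-2.1301, 1.5844)
step 16: x0=(-0.5739, -0.0570) x1=(1.5844, -1.7401) x2=(-2.1347, 1.5663)
step 17: x0=(-0.5831, -0.0664) x1=(1.5628, -1.7375) x2=(-2.1388, 1.5477)
step 18: x0=(-0.5922, -0.0758) x1=(1.5408, -1.7346) x2=(-2.1424, 1.5286)
step 19: x0=(-0.6014, -0.0852) x1=(1.5185, -1.7313) x2=(-2.1455, 1.5091)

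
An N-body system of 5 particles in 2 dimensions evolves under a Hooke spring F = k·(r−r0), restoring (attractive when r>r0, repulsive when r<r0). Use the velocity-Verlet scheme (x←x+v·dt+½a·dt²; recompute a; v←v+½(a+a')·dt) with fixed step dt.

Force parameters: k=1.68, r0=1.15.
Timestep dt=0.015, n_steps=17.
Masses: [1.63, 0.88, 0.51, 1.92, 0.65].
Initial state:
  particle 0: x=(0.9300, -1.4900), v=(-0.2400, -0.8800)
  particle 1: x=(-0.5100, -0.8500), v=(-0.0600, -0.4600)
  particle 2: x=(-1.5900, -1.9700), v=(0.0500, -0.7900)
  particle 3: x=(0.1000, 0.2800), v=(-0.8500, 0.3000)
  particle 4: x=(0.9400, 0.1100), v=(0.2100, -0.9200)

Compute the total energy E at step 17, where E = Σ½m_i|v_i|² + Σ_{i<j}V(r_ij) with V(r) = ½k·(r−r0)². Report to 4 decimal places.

step 0: x0=(0.9300, -1.4900) x1=(-0.5100, -0.8500) x2=(-1.5900, -1.9700) x3=(0.1000, 0.2800) x4=(0.9400, 0.1100)
step 1: x0=(0.9262, -1.5031) x1=(-0.5108, -0.8569) x2=(-1.5877, -1.9807) x3=(0.0872, 0.2843) x4=(0.9426, 0.0956)
step 2: x0=(0.9218, -1.5159) x1=(-0.5112, -0.8638) x2=(-1.5821, -1.9889) x3=(0.0741, 0.2882) x4=(0.9441, 0.0799)
step 3: x0=(0.9170, -1.5284) x1=(-0.5114, -0.8707) x2=(-1.5734, -1.9947) x3=(0.0609, 0.2916) x4=(0.9446, 0.0629)
step 4: x0=(0.9117, -1.5407) x1=(-0.5113, -0.8777) x2=(-1.5616, -1.9982) x3=(0.0475, 0.2946) x4=(0.9439, 0.0447)
step 5: x0=(0.9059, -1.5528) x1=(-0.5109, -0.8846) x2=(-1.5467, -1.9993) x3=(0.0339, 0.2972) x4=(0.9421, 0.0253)
step 6: x0=(0.8996, -1.5645) x1=(-0.5103, -0.8916) x2=(-1.5287, -1.9980) x3=(0.0202, 0.2993) x4=(0.9392, 0.0046)
step 7: x0=(0.8928, -1.5760) x1=(-0.5093, -0.8985) x2=(-1.5078, -1.9945) x3=(0.0063, 0.3010) x4=(0.9353, -0.0172)
step 8: x0=(0.8856, -1.5872) x1=(-0.5081, -0.9055) x2=(-1.4839, -1.9886) x3=(-0.0077, 0.3022) x4=(0.9302, -0.0402)
step 9: x0=(0.8779, -1.5981) x1=(-0.5065, -0.9124) x2=(-1.4573, -1.9806) x3=(-0.0218, 0.3030) x4=(0.9241, -0.0644)
step 10: x0=(0.8698, -1.6087) x1=(-0.5047, -0.9193) x2=(-1.4279, -1.9704) x3=(-0.0361, 0.3034) x4=(0.9169, -0.0896)
step 11: x0=(0.8612, -1.6191) x1=(-0.5026, -0.9263) x2=(-1.3958, -1.9581) x3=(-0.0505, 0.3033) x4=(0.9087, -0.1159)
step 12: x0=(0.8522, -1.6291) x1=(-0.5002, -0.9332) x2=(-1.3612, -1.9438) x3=(-0.0649, 0.3027) x4=(0.8995, -0.1432)
step 13: x0=(0.8428, -1.6389) x1=(-0.4976, -0.9400) x2=(-1.3242, -1.9275) x3=(-0.0795, 0.3017) x4=(0.8893, -0.1715)
step 14: x0=(0.8329, -1.6484) x1=(-0.4946, -0.9468) x2=(-1.2849, -1.9094) x3=(-0.0941, 0.3003) x4=(0.8781, -0.2007)
step 15: x0=(0.8227, -1.6576) x1=(-0.4914, -0.9536) x2=(-1.2434, -1.8895) x3=(-0.1088, 0.2984) x4=(0.8661, -0.2308)
step 16: x0=(0.8121, -1.6664) x1=(-0.4878, -0.9603) x2=(-1.1998, -1.8680) x3=(-0.1235, 0.2961) x4=(0.8531, -0.2618)
step 17: x0=(0.8011, -1.6751) x1=(-0.4840, -0.9670) x2=(-1.1544, -1.8448) x3=(-0.1383, 0.2934) x4=(0.8393, -0.2935)
step 0 velocities: v0=(-0.2400, -0.8800) v1=(-0.0600, -0.4600) v2=(0.0500, -0.7900) v3=(-0.8500, 0.3000) v4=(0.2100, -0.9200)
step 0: KE=2.0020, PE=9.1862, E=11.1882
step 17 velocities: v0=(-0.7445, -0.5641) v1=(0.2630, -0.4407) v2=(3.0900, 1.5912) v3=(-0.9855, -0.1971) v4=(-0.9473, -2.1382)
step 17: KE=6.6544, PE=4.5301, E=11.1845

11.1845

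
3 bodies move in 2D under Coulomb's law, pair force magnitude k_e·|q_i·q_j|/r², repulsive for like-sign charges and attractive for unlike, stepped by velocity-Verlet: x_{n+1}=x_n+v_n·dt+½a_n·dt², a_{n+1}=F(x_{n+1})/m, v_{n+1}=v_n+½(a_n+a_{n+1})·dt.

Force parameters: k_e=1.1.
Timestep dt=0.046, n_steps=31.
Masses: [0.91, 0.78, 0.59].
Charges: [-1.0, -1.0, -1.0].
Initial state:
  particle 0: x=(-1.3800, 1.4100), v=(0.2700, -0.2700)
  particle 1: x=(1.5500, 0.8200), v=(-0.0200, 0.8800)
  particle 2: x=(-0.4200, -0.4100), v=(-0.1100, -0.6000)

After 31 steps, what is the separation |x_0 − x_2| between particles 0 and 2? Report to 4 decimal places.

3.0875

step 0: x0=(-1.3800, 1.4100) x1=(1.5500, 0.8200) x2=(-0.4200, -0.4100)
step 1: x0=(-1.3679, 1.3979) x1=(1.5495, 0.8606) x2=(-0.4252, -0.4382)
step 2: x0=(-1.3563, 1.3863) x1=(1.5497, 0.9014) x2=(-0.4305, -0.4676)
step 3: x0=(-1.3453, 1.3754) x1=(1.5508, 0.9425) x2=(-0.4359, -0.4983)
step 4: x0=(-1.3348, 1.3650) x1=(1.5525, 0.9838) x2=(-0.4415, -0.5301)
step 5: x0=(-1.3249, 1.3552) x1=(1.5550, 1.0253) x2=(-0.4473, -0.5631)
step 6: x0=(-1.3155, 1.3459) x1=(1.5582, 1.0671) x2=(-0.4531, -0.5973)
step 7: x0=(-1.3066, 1.3372) x1=(1.5621, 1.1091) x2=(-0.4590, -0.6327)
step 8: x0=(-1.2983, 1.3290) x1=(1.5667, 1.1514) x2=(-0.4650, -0.6692)
step 9: x0=(-1.2905, 1.3214) x1=(1.5719, 1.1939) x2=(-0.4711, -0.7069)
step 10: x0=(-1.2832, 1.3142) x1=(1.5778, 1.2367) x2=(-0.4772, -0.7456)
step 11: x0=(-1.2765, 1.3076) x1=(1.5843, 1.2797) x2=(-0.4834, -0.7855)
step 12: x0=(-1.2702, 1.3014) x1=(1.5914, 1.3230) x2=(-0.4896, -0.8264)
step 13: x0=(-1.2644, 1.2957) x1=(1.5991, 1.3665) x2=(-0.4959, -0.8683)
step 14: x0=(-1.2590, 1.2905) x1=(1.6074, 1.4102) x2=(-0.5022, -0.9113)
step 15: x0=(-1.2542, 1.2857) x1=(1.6163, 1.4542) x2=(-0.5086, -0.9552)
step 16: x0=(-1.2497, 1.2813) x1=(1.6257, 1.4984) x2=(-0.5149, -1.0001)
step 17: x0=(-1.2458, 1.2772) x1=(1.6357, 1.5428) x2=(-0.5213, -1.0460)
step 18: x0=(-1.2422, 1.2736) x1=(1.6461, 1.5875) x2=(-0.5278, -1.0927)
step 19: x0=(-1.2391, 1.2704) x1=(1.6571, 1.6325) x2=(-0.5342, -1.1403)
step 20: x0=(-1.2364, 1.2675) x1=(1.6686, 1.6776) x2=(-0.5407, -1.1888)
step 21: x0=(-1.2341, 1.2649) x1=(1.6806, 1.7230) x2=(-0.5472, -1.2381)
step 22: x0=(-1.2322, 1.2627) x1=(1.6930, 1.7686) x2=(-0.5537, -1.2881)
step 23: x0=(-1.2307, 1.2607) x1=(1.7059, 1.8144) x2=(-0.5602, -1.3390)
step 24: x0=(-1.2295, 1.2591) x1=(1.7192, 1.8605) x2=(-0.5667, -1.3906)
step 25: x0=(-1.2287, 1.2577) x1=(1.7330, 1.9067) x2=(-0.5733, -1.4429)
step 26: x0=(-1.2282, 1.2566) x1=(1.7472, 1.9532) x2=(-0.5798, -1.4959)
step 27: x0=(-1.2281, 1.2558) x1=(1.7617, 1.9999) x2=(-0.5864, -1.5495)
step 28: x0=(-1.2283, 1.2551) x1=(1.7767, 2.0469) x2=(-0.5930, -1.6038)
step 29: x0=(-1.2289, 1.2547) x1=(1.7921, 2.0940) x2=(-0.5996, -1.6588)
step 30: x0=(-1.2297, 1.2546) x1=(1.8078, 2.1413) x2=(-0.6062, -1.7143)
step 31: x0=(-1.2309, 1.2546) x1=(1.8240, 2.1889) x2=(-0.6129, -1.7704)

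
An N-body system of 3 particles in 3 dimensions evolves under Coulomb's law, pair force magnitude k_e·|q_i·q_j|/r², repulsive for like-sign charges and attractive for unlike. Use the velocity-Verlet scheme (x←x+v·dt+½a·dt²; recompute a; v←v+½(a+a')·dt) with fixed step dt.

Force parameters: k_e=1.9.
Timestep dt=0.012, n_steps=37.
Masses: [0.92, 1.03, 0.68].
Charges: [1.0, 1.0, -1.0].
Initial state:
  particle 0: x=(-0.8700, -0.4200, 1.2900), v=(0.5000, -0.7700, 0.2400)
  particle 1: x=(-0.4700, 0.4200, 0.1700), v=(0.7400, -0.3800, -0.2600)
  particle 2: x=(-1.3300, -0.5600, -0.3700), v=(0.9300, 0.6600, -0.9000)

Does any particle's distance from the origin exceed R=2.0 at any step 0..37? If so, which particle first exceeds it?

step 0: x0=(-0.8700, -0.4200, 1.2900) x1=(-0.4700, 0.4200, 0.1700) x2=(-1.3300, -0.5600, -0.3700)
step 1: x0=(-0.8640, -0.4293, 1.2929) x1=(-0.4611, 0.4154, 0.1668) x2=(-1.3188, -0.5520, -0.3807)
step 2: x0=(-0.8581, -0.4387, 1.2958) x1=(-0.4523, 0.4108, 0.1635) x2=(-1.3074, -0.5439, -0.3912)
step 3: x0=(-0.8523, -0.4481, 1.2987) x1=(-0.4436, 0.4062, 0.1600) x2=(-1.2958, -0.5356, -0.4015)
step 4: x0=(-0.8465, -0.4577, 1.3016) x1=(-0.4349, 0.4016, 0.1563) x2=(-1.2841, -0.5271, -0.4115)
step 5: x0=(-0.8408, -0.4673, 1.3045) x1=(-0.4262, 0.3969, 0.1525) x2=(-1.2722, -0.5185, -0.4214)
step 6: x0=(-0.8351, -0.4770, 1.3075) x1=(-0.4176, 0.3922, 0.1486) x2=(-1.2602, -0.5098, -0.4310)
step 7: x0=(-0.8295, -0.4867, 1.3104) x1=(-0.4091, 0.3875, 0.1445) x2=(-1.2479, -0.5009, -0.4405)
step 8: x0=(-0.8240, -0.4966, 1.3134) x1=(-0.4006, 0.3828, 0.1403) x2=(-1.2356, -0.4919, -0.4497)
step 9: x0=(-0.8185, -0.5065, 1.3164) x1=(-0.3922, 0.3780, 0.1359) x2=(-1.2230, -0.4827, -0.4587)
step 10: x0=(-0.8131, -0.5165, 1.3194) x1=(-0.3838, 0.3732, 0.1313) x2=(-1.2103, -0.4734, -0.4675)
step 11: x0=(-0.8077, -0.5266, 1.3224) x1=(-0.3755, 0.3684, 0.1266) x2=(-1.1975, -0.4639, -0.4760)
step 12: x0=(-0.8024, -0.5367, 1.3254) x1=(-0.3672, 0.3635, 0.1218) x2=(-1.1844, -0.4543, -0.4844)
step 13: x0=(-0.7971, -0.5469, 1.3284) x1=(-0.3591, 0.3586, 0.1168) x2=(-1.1712, -0.4446, -0.4925)
step 14: x0=(-0.7919, -0.5572, 1.3314) x1=(-0.3510, 0.3536, 0.1116) x2=(-1.1578, -0.4347, -0.5004)
step 15: x0=(-0.7867, -0.5675, 1.3344) x1=(-0.3429, 0.3487, 0.1063) x2=(-1.1442, -0.4247, -0.5080)
step 16: x0=(-0.7816, -0.5779, 1.3374) x1=(-0.3350, 0.3436, 0.1008) x2=(-1.1305, -0.4145, -0.5155)
step 17: x0=(-0.7765, -0.5883, 1.3405) x1=(-0.3271, 0.3386, 0.0952) x2=(-1.1166, -0.4042, -0.5227)
step 18: x0=(-0.7715, -0.5989, 1.3435) x1=(-0.3193, 0.3335, 0.0894) x2=(-1.1025, -0.3938, -0.5296)
step 19: x0=(-0.7665, -0.6094, 1.3466) x1=(-0.3116, 0.3283, 0.0834) x2=(-1.0882, -0.3832, -0.5363)
step 20: x0=(-0.7615, -0.6200, 1.3497) x1=(-0.3040, 0.3231, 0.0772) x2=(-1.0737, -0.3724, -0.5428)
step 21: x0=(-0.7566, -0.6307, 1.3527) x1=(-0.2964, 0.3179, 0.0709) x2=(-1.0590, -0.3615, -0.5490)
step 22: x0=(-0.7518, -0.6414, 1.3558) x1=(-0.2890, 0.3126, 0.0645) x2=(-1.0441, -0.3505, -0.5550)
step 23: x0=(-0.7469, -0.6522, 1.3589) x1=(-0.2816, 0.3072, 0.0578) x2=(-1.0291, -0.3393, -0.5607)
step 24: x0=(-0.7422, -0.6630, 1.3620) x1=(-0.2744, 0.3018, 0.0510) x2=(-1.0138, -0.3280, -0.5662)
step 25: x0=(-0.7374, -0.6739, 1.3651) x1=(-0.2672, 0.2964, 0.0440) x2=(-0.9983, -0.3165, -0.5714)
step 26: x0=(-0.7327, -0.6848, 1.3682) x1=(-0.2602, 0.2908, 0.0368) x2=(-0.9826, -0.3049, -0.5763)
step 27: x0=(-0.7281, -0.6957, 1.3713) x1=(-0.2532, 0.2853, 0.0294) x2=(-0.9667, -0.2931, -0.5810)
step 28: x0=(-0.7234, -0.7067, 1.3744) x1=(-0.2464, 0.2796, 0.0218) x2=(-0.9505, -0.2812, -0.5854)
step 29: x0=(-0.7189, -0.7177, 1.3775) x1=(-0.2397, 0.2739, 0.0141) x2=(-0.9341, -0.2691, -0.5894)
step 30: x0=(-0.7143, -0.7288, 1.3806) x1=(-0.2332, 0.2681, 0.0061) x2=(-0.9175, -0.2568, -0.5932)
step 31: x0=(-0.7098, -0.7399, 1.3837) x1=(-0.2267, 0.2623, -0.0020) x2=(-0.9007, -0.2444, -0.5967)
step 32: x0=(-0.7053, -0.7510, 1.3869) x1=(-0.2205, 0.2563, -0.0104) x2=(-0.8835, -0.2319, -0.5999)
step 33: x0=(-0.7008, -0.7622, 1.3900) x1=(-0.2143, 0.2503, -0.0190) x2=(-0.8661, -0.2191, -0.6028)
step 34: x0=(-0.6964, -0.7734, 1.3932) x1=(-0.2083, 0.2442, -0.0278) x2=(-0.8485, -0.2062, -0.6053)
step 35: x0=(-0.6920, -0.7847, 1.3963) x1=(-0.2025, 0.2381, -0.0369) x2=(-0.8305, -0.1931, -0.6075)
step 36: x0=(-0.6876, -0.7959, 1.3995) x1=(-0.1968, 0.2318, -0.0461) x2=(-0.8123, -0.1799, -0.6094)
step 37: x0=(-0.6833, -0.8072, 1.4026) x1=(-0.1914, 0.2255, -0.0557) x2=(-0.7937, -0.1665, -0.6108)

no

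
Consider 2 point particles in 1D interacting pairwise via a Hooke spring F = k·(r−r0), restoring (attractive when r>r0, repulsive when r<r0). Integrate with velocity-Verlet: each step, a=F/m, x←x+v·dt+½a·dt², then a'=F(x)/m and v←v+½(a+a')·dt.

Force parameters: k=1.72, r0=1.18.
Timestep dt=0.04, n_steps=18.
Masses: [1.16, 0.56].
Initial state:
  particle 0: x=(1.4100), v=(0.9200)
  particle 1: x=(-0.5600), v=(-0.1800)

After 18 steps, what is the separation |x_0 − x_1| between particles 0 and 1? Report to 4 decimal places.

step 0: x0=(1.4100) x1=(-0.5600)
step 1: x0=(1.4459) x1=(-0.5653)
step 2: x0=(1.4798) x1=(-0.5664)
step 3: x0=(1.5116) x1=(-0.5634)
step 4: x0=(1.5413) x1=(-0.5559)
step 5: x0=(1.5688) x1=(-0.5439)
step 6: x0=(1.5942) x1=(-0.5273)
step 7: x0=(1.6173) x1=(-0.5061)
step 8: x0=(1.6381) x1=(-0.4803)
step 9: x0=(1.6567) x1=(-0.4498)
step 10: x0=(1.6732) x1=(-0.4148)
step 11: x0=(1.6874) x1=(-0.3754)
step 12: x0=(1.6996) x1=(-0.3316)
step 13: x0=(1.7098) x1=(-0.2836)
step 14: x0=(1.7180) x1=(-0.2316)
step 15: x0=(1.7244) x1=(-0.1759)
step 16: x0=(1.7291) x1=(-0.1166)
step 17: x0=(1.7322) x1=(-0.0540)
step 18: x0=(1.7339) x1=(0.0116)

1.7223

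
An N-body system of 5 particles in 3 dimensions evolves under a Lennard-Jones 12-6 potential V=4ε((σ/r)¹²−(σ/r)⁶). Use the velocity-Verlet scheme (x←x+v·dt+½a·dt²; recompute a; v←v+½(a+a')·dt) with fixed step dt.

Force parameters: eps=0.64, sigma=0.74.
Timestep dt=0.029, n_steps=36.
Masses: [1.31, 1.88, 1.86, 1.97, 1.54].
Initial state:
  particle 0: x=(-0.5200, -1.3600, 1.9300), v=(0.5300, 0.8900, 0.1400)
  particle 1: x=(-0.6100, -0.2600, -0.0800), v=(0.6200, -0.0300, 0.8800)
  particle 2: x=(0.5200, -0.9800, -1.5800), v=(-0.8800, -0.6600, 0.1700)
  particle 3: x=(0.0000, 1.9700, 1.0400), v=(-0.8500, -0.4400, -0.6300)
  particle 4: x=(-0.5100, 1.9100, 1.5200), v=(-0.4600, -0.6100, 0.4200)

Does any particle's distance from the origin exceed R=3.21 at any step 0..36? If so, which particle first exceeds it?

no

step 0: x0=(-0.5200, -1.3600, 1.9300) x1=(-0.6100, -0.2600, -0.0800) x2=(0.5200, -0.9800, -1.5800) x3=(0.0000, 1.9700, 1.0400) x4=(-0.5100, 1.9100, 1.5200)
step 1: x0=(-0.5046, -1.3342, 1.9341) x1=(-0.5920, -0.2609, -0.0545) x2=(0.4945, -0.9991, -1.5751) x3=(-0.0167, 1.9582, 1.0143) x4=(-0.5335, 1.8911, 1.5417)
step 2: x0=(-0.4893, -1.3084, 1.9381) x1=(-0.5740, -0.2617, -0.0290) x2=(0.4690, -1.0183, -1.5701) x3=(-0.0275, 1.9471, 0.9825) x4=(-0.5646, 1.8712, 1.5712)
step 3: x0=(-0.4739, -1.2826, 1.9422) x1=(-0.5560, -0.2626, -0.0034) x2=(0.4434, -1.0374, -1.5652) x3=(-0.0374, 1.9362, 0.9497) x4=(-0.5968, 1.8512, 1.6019)
step 4: x0=(-0.4585, -1.2567, 1.9462) x1=(-0.5380, -0.2635, 0.0221) x2=(0.4179, -1.0565, -1.5602) x3=(-0.0477, 1.9252, 0.9174) x4=(-0.6284, 1.8313, 1.6320)
step 5: x0=(-0.4432, -1.2309, 1.9502) x1=(-0.5200, -0.2644, 0.0476) x2=(0.3923, -1.0757, -1.5553) x3=(-0.0586, 1.9141, 0.8859) x4=(-0.6594, 1.8114, 1.6612)
step 6: x0=(-0.4278, -1.2051, 1.9543) x1=(-0.5020, -0.2653, 0.0731) x2=(0.3668, -1.0948, -1.5503) x3=(-0.0700, 1.9029, 0.8549) x4=(-0.6898, 1.7917, 1.6896)
step 7: x0=(-0.4124, -1.1792, 1.9583) x1=(-0.4840, -0.2662, 0.0986) x2=(0.3413, -1.1139, -1.5453) x3=(-0.0817, 1.8917, 0.8243) x4=(-0.7197, 1.7720, 1.7175)
step 8: x0=(-0.3970, -1.1534, 1.9623) x1=(-0.4660, -0.2670, 0.1241) x2=(0.3157, -1.1330, -1.5403) x3=(-0.0936, 1.8804, 0.7942) x4=(-0.7493, 1.7524, 1.7449)
step 9: x0=(-0.3817, -1.1276, 1.9663) x1=(-0.4480, -0.2679, 0.1496) x2=(0.2901, -1.1521, -1.5354) x3=(-0.1057, 1.8690, 0.7643) x4=(-0.7786, 1.7329, 1.7719)
step 10: x0=(-0.3663, -1.1017, 1.9703) x1=(-0.4300, -0.2688, 0.1752) x2=(0.2646, -1.1712, -1.5304) x3=(-0.1180, 1.8577, 0.7346) x4=(-0.8078, 1.7133, 1.7987)
step 11: x0=(-0.3509, -1.0758, 1.9743) x1=(-0.4119, -0.2697, 0.2007) x2=(0.2390, -1.1903, -1.5254) x3=(-0.1304, 1.8463, 0.7050) x4=(-0.8368, 1.6938, 1.8253)
step 12: x0=(-0.3356, -1.0500, 1.9782) x1=(-0.3939, -0.2706, 0.2262) x2=(0.2135, -1.2094, -1.5204) x3=(-0.1428, 1.8349, 0.6756) x4=(-0.8658, 1.6744, 1.8517)
step 13: x0=(-0.3202, -1.0241, 1.9822) x1=(-0.3759, -0.2715, 0.2518) x2=(0.1879, -1.2285, -1.5153) x3=(-0.1553, 1.8234, 0.6463) x4=(-0.8947, 1.6549, 1.8780)
step 14: x0=(-0.3048, -0.9982, 1.9861) x1=(-0.3578, -0.2724, 0.2773) x2=(0.1623, -1.2476, -1.5103) x3=(-0.1679, 1.8120, 0.6170) x4=(-0.9235, 1.6354, 1.9043)
step 15: x0=(-0.2895, -0.9723, 1.9900) x1=(-0.3398, -0.2733, 0.3029) x2=(0.1368, -1.2667, -1.5053) x3=(-0.1804, 1.8006, 0.5877) x4=(-0.9524, 1.6160, 1.9304)
step 16: x0=(-0.2741, -0.9464, 1.9939) x1=(-0.3218, -0.2742, 0.3284) x2=(0.1112, -1.2858, -1.5003) x3=(-0.1930, 1.7891, 0.5585) x4=(-0.9811, 1.5965, 1.9566)
step 17: x0=(-0.2588, -0.9205, 1.9977) x1=(-0.3037, -0.2751, 0.3540) x2=(0.0856, -1.3049, -1.4952) x3=(-0.2056, 1.7776, 0.5294) x4=(-1.0099, 1.5771, 1.9826)
step 18: x0=(-0.2434, -0.8945, 2.0016) x1=(-0.2857, -0.2760, 0.3796) x2=(0.0601, -1.3240, -1.4902) x3=(-0.2182, 1.7661, 0.5002) x4=(-1.0386, 1.5576, 2.0087)
step 19: x0=(-0.2280, -0.8686, 2.0054) x1=(-0.2677, -0.2769, 0.4052) x2=(0.0345, -1.3431, -1.4851) x3=(-0.2309, 1.7546, 0.4711) x4=(-1.0673, 1.5382, 2.0347)
step 20: x0=(-0.2127, -0.8426, 2.0091) x1=(-0.2496, -0.2779, 0.4309) x2=(0.0089, -1.3621, -1.4801) x3=(-0.2435, 1.7431, 0.4420) x4=(-1.0960, 1.5187, 2.0607)
step 21: x0=(-0.1973, -0.8167, 2.0129) x1=(-0.2316, -0.2788, 0.4565) x2=(-0.0167, -1.3812, -1.4750) x3=(-0.2562, 1.7316, 0.4129) x4=(-1.1247, 1.4993, 2.0867)
step 22: x0=(-0.1820, -0.7907, 2.0165) x1=(-0.2135, -0.2797, 0.4822) x2=(-0.0422, -1.4003, -1.4700) x3=(-0.2688, 1.7201, 0.3839) x4=(-1.1534, 1.4798, 2.1127)
step 23: x0=(-0.1666, -0.7646, 2.0202) x1=(-0.1955, -0.2806, 0.5080) x2=(-0.0678, -1.4194, -1.4649) x3=(-0.2815, 1.7085, 0.3548) x4=(-1.1821, 1.4604, 2.1386)
step 24: x0=(-0.1513, -0.7386, 2.0237) x1=(-0.1774, -0.2815, 0.5337) x2=(-0.0934, -1.4384, -1.4599) x3=(-0.2941, 1.6970, 0.3257) x4=(-1.2107, 1.4409, 2.1645)
step 25: x0=(-0.1359, -0.7125, 2.0272) x1=(-0.1594, -0.2825, 0.5596) x2=(-0.1189, -1.4575, -1.4548) x3=(-0.3068, 1.6854, 0.2967) x4=(-1.2394, 1.4215, 2.1905)
step 26: x0=(-0.1206, -0.6864, 2.0306) x1=(-0.1414, -0.2834, 0.5854) x2=(-0.1445, -1.4766, -1.4497) x3=(-0.3195, 1.6739, 0.2676) x4=(-1.2681, 1.4020, 2.2164)
step 27: x0=(-0.1052, -0.6603, 2.0340) x1=(-0.1233, -0.2844, 0.6113) x2=(-0.1701, -1.4956, -1.4447) x3=(-0.3321, 1.6623, 0.2386) x4=(-1.2967, 1.3826, 2.2423)
step 28: x0=(-0.0899, -0.6342, 2.0372) x1=(-0.1053, -0.2853, 0.6373) x2=(-0.1957, -1.5147, -1.4396) x3=(-0.3448, 1.6507, 0.2096) x4=(-1.3254, 1.3631, 2.2682)
step 29: x0=(-0.0746, -0.6080, 2.0403) x1=(-0.0872, -0.2863, 0.6634) x2=(-0.2212, -1.5338, -1.4345) x3=(-0.3575, 1.6391, 0.1805) x4=(-1.3540, 1.3436, 2.2941)
step 30: x0=(-0.0592, -0.5817, 2.0433) x1=(-0.0692, -0.2873, 0.6896) x2=(-0.2468, -1.5528, -1.4294) x3=(-0.3701, 1.6275, 0.1515) x4=(-1.3827, 1.3241, 2.3200)
step 31: x0=(-0.0439, -0.5555, 2.0461) x1=(-0.0511, -0.2883, 0.7158) x2=(-0.2724, -1.5719, -1.4243) x3=(-0.3828, 1.6159, 0.1225) x4=(-1.4113, 1.3047, 2.3459)
step 32: x0=(-0.0286, -0.5292, 2.0487) x1=(-0.0331, -0.2893, 0.7422) x2=(-0.2980, -1.5909, -1.4193) x3=(-0.3955, 1.6043, 0.0935) x4=(-1.4399, 1.2852, 2.3718)
step 33: x0=(-0.0133, -0.5029, 2.0512) x1=(-0.0151, -0.2904, 0.7687) x2=(-0.3235, -1.6100, -1.4142) x3=(-0.4081, 1.5927, 0.0644) x4=(-1.4686, 1.2657, 2.3977)
step 34: x0=(0.0020, -0.4765, 2.0534) x1=(0.0030, -0.2914, 0.7954) x2=(-0.3491, -1.6290, -1.4091) x3=(-0.4208, 1.5810, 0.0354) x4=(-1.4972, 1.2462, 2.4236)
step 35: x0=(0.0174, -0.4500, 2.0553) x1=(0.0210, -0.2925, 0.8223) x2=(-0.3747, -1.6481, -1.4040) x3=(-0.4335, 1.5694, 0.0064) x4=(-1.5258, 1.2267, 2.4495)
step 36: x0=(0.0327, -0.4236, 2.0569) x1=(0.0390, -0.2936, 0.8494) x2=(-0.4003, -1.6672, -1.3989) x3=(-0.4461, 1.5577, -0.0226) x4=(-1.5544, 1.2072, 2.4754)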